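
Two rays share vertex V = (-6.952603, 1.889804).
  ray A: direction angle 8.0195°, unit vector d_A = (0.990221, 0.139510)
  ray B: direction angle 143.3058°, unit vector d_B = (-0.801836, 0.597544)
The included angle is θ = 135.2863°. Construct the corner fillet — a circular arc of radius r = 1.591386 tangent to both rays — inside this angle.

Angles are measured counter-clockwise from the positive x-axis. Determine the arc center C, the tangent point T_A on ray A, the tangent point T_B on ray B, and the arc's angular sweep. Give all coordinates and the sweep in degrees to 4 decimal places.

center=(-6.5265,3.5569) T_A=(-6.3045,1.9811) T_B=(-7.4774,2.2809) sweep=44.7137

bisector direction at 75.6627° = (0.247631,0.968855)
center distance |VC| = r/sin(θ/2) = 1.591386/sin(67.6432°) = 1.720728
C = V + |VC|·bis = (-6.5265,3.5569)
T_A = V + ((C−V)·d_A)·d_A = V + 0.6545·d_A = (-6.3045,1.9811)
T_B = V + ((C−V)·d_B)·d_B = V + 0.6545·d_B = (-7.4774,2.2809)
sweep = 180° − θ = 44.7137°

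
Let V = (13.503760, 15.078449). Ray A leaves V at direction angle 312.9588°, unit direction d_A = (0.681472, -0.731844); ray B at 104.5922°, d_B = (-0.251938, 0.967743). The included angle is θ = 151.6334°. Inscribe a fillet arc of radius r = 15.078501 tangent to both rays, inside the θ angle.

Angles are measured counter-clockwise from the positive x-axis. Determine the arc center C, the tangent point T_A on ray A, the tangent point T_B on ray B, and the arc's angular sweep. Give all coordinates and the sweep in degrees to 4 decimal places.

bisector direction at 28.7755° = (0.876513,0.481379)
center distance |VC| = r/sin(θ/2) = 15.078501/sin(75.8167°) = 15.552594
C = V + |VC|·bis = (27.1358,22.5651)
T_A = V + ((C−V)·d_A)·d_A = V + 3.8108·d_A = (16.1007,12.2896)
T_B = V + ((C−V)·d_B)·d_B = V + 3.8108·d_B = (12.5437,18.7663)
sweep = 180° − θ = 28.3666°

center=(27.1358,22.5651) T_A=(16.1007,12.2896) T_B=(12.5437,18.7663) sweep=28.3666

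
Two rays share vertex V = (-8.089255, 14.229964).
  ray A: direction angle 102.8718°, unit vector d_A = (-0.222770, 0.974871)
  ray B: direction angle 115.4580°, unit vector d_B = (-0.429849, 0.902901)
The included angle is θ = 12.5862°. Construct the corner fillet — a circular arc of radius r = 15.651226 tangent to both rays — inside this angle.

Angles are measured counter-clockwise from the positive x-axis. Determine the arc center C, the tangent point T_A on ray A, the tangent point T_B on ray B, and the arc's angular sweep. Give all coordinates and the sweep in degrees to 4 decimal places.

center=(-54.9636,149.1007) T_A=(-39.7057,152.5873) T_B=(-69.0951,142.3730) sweep=167.4138

bisector direction at 109.1649° = (-0.328288,0.944578)
center distance |VC| = r/sin(θ/2) = 15.651226/sin(6.2931°) = 142.784124
C = V + |VC|·bis = (-54.9636,149.1007)
T_A = V + ((C−V)·d_A)·d_A = V + 141.9237·d_A = (-39.7057,152.5873)
T_B = V + ((C−V)·d_B)·d_B = V + 141.9237·d_B = (-69.0951,142.3730)
sweep = 180° − θ = 167.4138°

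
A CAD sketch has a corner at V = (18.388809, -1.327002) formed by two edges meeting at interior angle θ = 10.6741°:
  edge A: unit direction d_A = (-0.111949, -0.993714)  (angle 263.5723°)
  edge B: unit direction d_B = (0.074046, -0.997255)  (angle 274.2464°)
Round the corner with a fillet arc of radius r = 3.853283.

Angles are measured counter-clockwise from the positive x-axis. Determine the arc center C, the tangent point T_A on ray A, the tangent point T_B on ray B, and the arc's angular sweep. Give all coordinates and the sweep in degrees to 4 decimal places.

bisector direction at 268.9094° = (-0.019034,-0.999819)
center distance |VC| = r/sin(θ/2) = 3.853283/sin(5.3370°) = 41.426715
C = V + |VC|·bis = (17.6003,-42.7462)
T_A = V + ((C−V)·d_A)·d_A = V + 41.2471·d_A = (13.7712,-42.3148)
T_B = V + ((C−V)·d_B)·d_B = V + 41.2471·d_B = (21.4430,-42.4609)
sweep = 180° − θ = 169.3259°

center=(17.6003,-42.7462) T_A=(13.7712,-42.3148) T_B=(21.4430,-42.4609) sweep=169.3259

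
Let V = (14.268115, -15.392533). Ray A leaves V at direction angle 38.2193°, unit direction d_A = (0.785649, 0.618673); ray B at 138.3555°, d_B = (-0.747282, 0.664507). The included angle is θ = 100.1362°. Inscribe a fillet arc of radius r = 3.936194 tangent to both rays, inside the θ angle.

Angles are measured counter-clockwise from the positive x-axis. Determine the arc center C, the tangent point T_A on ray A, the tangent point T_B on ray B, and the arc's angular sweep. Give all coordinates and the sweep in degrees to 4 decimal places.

bisector direction at 88.2874° = (0.029886,0.999553)
center distance |VC| = r/sin(θ/2) = 3.936194/sin(50.0681°) = 5.133220
C = V + |VC|·bis = (14.4215,-10.2616)
T_A = V + ((C−V)·d_A)·d_A = V + 3.2949·d_A = (16.8567,-13.3541)
T_B = V + ((C−V)·d_B)·d_B = V + 3.2949·d_B = (11.8059,-13.2031)
sweep = 180° − θ = 79.8638°

center=(14.4215,-10.2616) T_A=(16.8567,-13.3541) T_B=(11.8059,-13.2031) sweep=79.8638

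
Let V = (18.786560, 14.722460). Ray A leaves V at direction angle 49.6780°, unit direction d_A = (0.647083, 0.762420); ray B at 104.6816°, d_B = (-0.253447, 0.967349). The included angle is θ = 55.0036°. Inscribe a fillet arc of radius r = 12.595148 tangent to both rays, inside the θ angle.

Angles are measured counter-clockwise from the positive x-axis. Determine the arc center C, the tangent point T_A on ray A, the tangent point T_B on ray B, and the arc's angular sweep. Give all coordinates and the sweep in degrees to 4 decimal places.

bisector direction at 77.1798° = (0.221892,0.975071)
center distance |VC| = r/sin(θ/2) = 12.595148/sin(27.5018°) = 27.275421
C = V + |VC|·bis = (24.8388,41.3179)
T_A = V + ((C−V)·d_A)·d_A = V + 24.1932·d_A = (34.4416,33.1678)
T_B = V + ((C−V)·d_B)·d_B = V + 24.1932·d_B = (12.6549,38.1257)
sweep = 180° − θ = 124.9964°

center=(24.8388,41.3179) T_A=(34.4416,33.1678) T_B=(12.6549,38.1257) sweep=124.9964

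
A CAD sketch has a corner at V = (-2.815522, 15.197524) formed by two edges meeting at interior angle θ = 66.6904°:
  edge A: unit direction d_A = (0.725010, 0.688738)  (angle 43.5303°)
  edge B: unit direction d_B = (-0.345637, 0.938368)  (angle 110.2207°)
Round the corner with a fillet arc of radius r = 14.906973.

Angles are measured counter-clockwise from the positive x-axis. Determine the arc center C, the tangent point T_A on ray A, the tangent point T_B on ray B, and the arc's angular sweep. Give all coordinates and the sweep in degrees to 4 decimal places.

center=(3.3424,41.6084) T_A=(13.6094,30.8007) T_B=(-10.6458,36.4560) sweep=113.3096

bisector direction at 76.8755° = (0.227068,0.973879)
center distance |VC| = r/sin(θ/2) = 14.906973/sin(33.3452°) = 27.119267
C = V + |VC|·bis = (3.3424,41.6084)
T_A = V + ((C−V)·d_A)·d_A = V + 22.6547·d_A = (13.6094,30.8007)
T_B = V + ((C−V)·d_B)·d_B = V + 22.6547·d_B = (-10.6458,36.4560)
sweep = 180° − θ = 113.3096°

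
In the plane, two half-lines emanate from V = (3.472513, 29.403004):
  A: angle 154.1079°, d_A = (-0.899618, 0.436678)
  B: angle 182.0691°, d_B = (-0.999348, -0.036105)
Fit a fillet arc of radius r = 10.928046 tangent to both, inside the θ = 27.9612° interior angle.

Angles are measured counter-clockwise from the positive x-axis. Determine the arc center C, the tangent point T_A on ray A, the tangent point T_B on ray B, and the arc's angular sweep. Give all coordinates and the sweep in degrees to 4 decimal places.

bisector direction at 168.0885° = (-0.978468,0.206401)
center distance |VC| = r/sin(θ/2) = 10.928046/sin(13.9806°) = 45.233224
C = V + |VC|·bis = (-40.7867,38.7392)
T_A = V + ((C−V)·d_A)·d_A = V + 43.8933·d_A = (-36.0147,48.5702)
T_B = V + ((C−V)·d_B)·d_B = V + 43.8933·d_B = (-40.3922,27.8182)
sweep = 180° − θ = 152.0388°

center=(-40.7867,38.7392) T_A=(-36.0147,48.5702) T_B=(-40.3922,27.8182) sweep=152.0388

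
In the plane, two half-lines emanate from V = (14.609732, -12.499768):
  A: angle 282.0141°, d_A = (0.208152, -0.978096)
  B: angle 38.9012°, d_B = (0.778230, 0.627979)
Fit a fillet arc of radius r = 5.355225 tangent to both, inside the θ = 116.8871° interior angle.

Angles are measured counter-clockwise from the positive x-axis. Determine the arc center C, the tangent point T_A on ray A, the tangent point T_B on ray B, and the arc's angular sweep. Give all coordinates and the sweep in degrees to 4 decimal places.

center=(20.5323,-14.6020) T_A=(15.2943,-15.7167) T_B=(17.1693,-10.4344) sweep=63.1129

bisector direction at 340.4577° = (0.942395,-0.334504)
center distance |VC| = r/sin(θ/2) = 5.355225/sin(58.4436°) = 6.284554
C = V + |VC|·bis = (20.5323,-14.6020)
T_A = V + ((C−V)·d_A)·d_A = V + 3.2889·d_A = (15.2943,-15.7167)
T_B = V + ((C−V)·d_B)·d_B = V + 3.2889·d_B = (17.1693,-10.4344)
sweep = 180° − θ = 63.1129°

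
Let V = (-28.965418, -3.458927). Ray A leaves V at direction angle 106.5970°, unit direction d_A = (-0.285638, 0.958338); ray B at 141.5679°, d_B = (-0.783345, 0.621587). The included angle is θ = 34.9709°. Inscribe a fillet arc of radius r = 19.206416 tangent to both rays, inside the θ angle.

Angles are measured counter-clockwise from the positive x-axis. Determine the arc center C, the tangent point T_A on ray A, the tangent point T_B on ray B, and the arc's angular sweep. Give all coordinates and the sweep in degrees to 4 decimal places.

center=(-64.7867,49.4838) T_A=(-46.3805,54.9699) T_B=(-76.7252,34.4386) sweep=145.0291

bisector direction at 124.0824° = (-0.560385,0.828232)
center distance |VC| = r/sin(θ/2) = 19.206416/sin(17.4855°) = 63.922605
C = V + |VC|·bis = (-64.7867,49.4838)
T_A = V + ((C−V)·d_A)·d_A = V + 60.9690·d_A = (-46.3805,54.9699)
T_B = V + ((C−V)·d_B)·d_B = V + 60.9690·d_B = (-76.7252,34.4386)
sweep = 180° − θ = 145.0291°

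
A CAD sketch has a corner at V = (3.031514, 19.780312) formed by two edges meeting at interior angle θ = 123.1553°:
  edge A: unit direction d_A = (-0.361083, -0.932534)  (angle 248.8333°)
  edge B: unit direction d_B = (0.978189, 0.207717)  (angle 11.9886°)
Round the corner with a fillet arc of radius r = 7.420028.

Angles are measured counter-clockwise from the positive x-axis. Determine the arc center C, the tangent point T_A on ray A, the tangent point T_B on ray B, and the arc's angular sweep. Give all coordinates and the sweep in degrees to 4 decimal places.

bisector direction at 310.4110° = (0.648265,-0.761414)
center distance |VC| = r/sin(θ/2) = 7.420028/sin(61.5776°) = 8.436999
C = V + |VC|·bis = (8.5009,13.3563)
T_A = V + ((C−V)·d_A)·d_A = V + 4.0157·d_A = (1.5815,16.0355)
T_B = V + ((C−V)·d_B)·d_B = V + 4.0157·d_B = (6.9597,20.6144)
sweep = 180° − θ = 56.8447°

center=(8.5009,13.3563) T_A=(1.5815,16.0355) T_B=(6.9597,20.6144) sweep=56.8447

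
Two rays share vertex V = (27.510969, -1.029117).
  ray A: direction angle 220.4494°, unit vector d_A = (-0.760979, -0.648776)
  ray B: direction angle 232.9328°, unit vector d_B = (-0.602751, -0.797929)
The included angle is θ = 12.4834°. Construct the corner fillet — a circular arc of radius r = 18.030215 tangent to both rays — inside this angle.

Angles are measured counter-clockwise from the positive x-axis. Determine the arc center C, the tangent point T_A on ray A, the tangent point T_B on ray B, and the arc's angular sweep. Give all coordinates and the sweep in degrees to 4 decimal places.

bisector direction at 226.6911° = (-0.685931,-0.727666)
center distance |VC| = r/sin(θ/2) = 18.030215/sin(6.2417°) = 165.836448
C = V + |VC|·bis = (-86.2415,-121.7027)
T_A = V + ((C−V)·d_A)·d_A = V + 164.8534·d_A = (-97.9390,-107.9821)
T_B = V + ((C−V)·d_B)·d_B = V + 164.8534·d_B = (-71.8546,-132.5704)
sweep = 180° − θ = 167.5166°

center=(-86.2415,-121.7027) T_A=(-97.9390,-107.9821) T_B=(-71.8546,-132.5704) sweep=167.5166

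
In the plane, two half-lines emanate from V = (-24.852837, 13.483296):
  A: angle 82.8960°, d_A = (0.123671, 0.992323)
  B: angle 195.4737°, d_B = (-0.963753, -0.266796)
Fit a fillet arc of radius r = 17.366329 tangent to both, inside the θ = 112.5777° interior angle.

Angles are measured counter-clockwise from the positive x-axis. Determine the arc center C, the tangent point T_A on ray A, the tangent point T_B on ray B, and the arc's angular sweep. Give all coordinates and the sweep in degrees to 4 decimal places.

center=(-40.6529,27.1288) T_A=(-23.4199,24.9811) T_B=(-36.0196,10.3920) sweep=67.4223

bisector direction at 139.1849° = (-0.756822,0.653621)
center distance |VC| = r/sin(θ/2) = 17.366329/sin(56.2888°) = 20.876853
C = V + |VC|·bis = (-40.6529,27.1288)
T_A = V + ((C−V)·d_A)·d_A = V + 11.5868·d_A = (-23.4199,24.9811)
T_B = V + ((C−V)·d_B)·d_B = V + 11.5868·d_B = (-36.0196,10.3920)
sweep = 180° − θ = 67.4223°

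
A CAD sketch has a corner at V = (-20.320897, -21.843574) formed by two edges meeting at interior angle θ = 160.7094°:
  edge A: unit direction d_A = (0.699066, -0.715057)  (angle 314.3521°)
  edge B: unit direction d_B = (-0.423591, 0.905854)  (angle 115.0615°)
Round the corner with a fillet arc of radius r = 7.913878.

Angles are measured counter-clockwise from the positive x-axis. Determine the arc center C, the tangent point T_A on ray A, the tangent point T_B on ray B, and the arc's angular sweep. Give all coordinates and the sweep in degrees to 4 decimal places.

bisector direction at 34.7068° = (0.822076,0.569377)
center distance |VC| = r/sin(θ/2) = 7.913878/sin(80.3547°) = 8.027354
C = V + |VC|·bis = (-13.7218,-17.2730)
T_A = V + ((C−V)·d_A)·d_A = V + 1.3450·d_A = (-19.3807,-22.8053)
T_B = V + ((C−V)·d_B)·d_B = V + 1.3450·d_B = (-20.8906,-20.6252)
sweep = 180° − θ = 19.2906°

center=(-13.7218,-17.2730) T_A=(-19.3807,-22.8053) T_B=(-20.8906,-20.6252) sweep=19.2906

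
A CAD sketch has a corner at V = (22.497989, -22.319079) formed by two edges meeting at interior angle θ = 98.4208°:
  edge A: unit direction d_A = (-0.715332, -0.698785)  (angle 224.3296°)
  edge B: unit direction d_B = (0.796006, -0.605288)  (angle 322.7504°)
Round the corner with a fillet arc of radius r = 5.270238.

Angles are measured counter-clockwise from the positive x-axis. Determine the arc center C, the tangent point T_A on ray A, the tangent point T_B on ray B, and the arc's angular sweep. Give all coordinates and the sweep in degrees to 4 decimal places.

bisector direction at 273.5400° = (0.061745,-0.998092)
center distance |VC| = r/sin(θ/2) = 5.270238/sin(49.2104°) = 6.960960
C = V + |VC|·bis = (22.9278,-29.2668)
T_A = V + ((C−V)·d_A)·d_A = V + 4.5475·d_A = (19.2450,-25.4968)
T_B = V + ((C−V)·d_B)·d_B = V + 4.5475·d_B = (26.1178,-25.0716)
sweep = 180° − θ = 81.5792°

center=(22.9278,-29.2668) T_A=(19.2450,-25.4968) T_B=(26.1178,-25.0716) sweep=81.5792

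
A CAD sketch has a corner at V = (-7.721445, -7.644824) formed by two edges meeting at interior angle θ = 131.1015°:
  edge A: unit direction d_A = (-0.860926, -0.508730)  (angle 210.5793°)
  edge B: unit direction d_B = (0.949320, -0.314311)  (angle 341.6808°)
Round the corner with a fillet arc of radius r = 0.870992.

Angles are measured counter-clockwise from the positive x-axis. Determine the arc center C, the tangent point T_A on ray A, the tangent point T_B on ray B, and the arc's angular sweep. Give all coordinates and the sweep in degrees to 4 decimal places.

center=(-7.6193,-8.5961) T_A=(-8.0624,-7.8463) T_B=(-7.3455,-7.7693) sweep=48.8985

bisector direction at 276.1300° = (0.106786,-0.994282)
center distance |VC| = r/sin(θ/2) = 0.870992/sin(65.5507°) = 0.956789
C = V + |VC|·bis = (-7.6193,-8.5961)
T_A = V + ((C−V)·d_A)·d_A = V + 0.3960·d_A = (-8.0624,-7.8463)
T_B = V + ((C−V)·d_B)·d_B = V + 0.3960·d_B = (-7.3455,-7.7693)
sweep = 180° − θ = 48.8985°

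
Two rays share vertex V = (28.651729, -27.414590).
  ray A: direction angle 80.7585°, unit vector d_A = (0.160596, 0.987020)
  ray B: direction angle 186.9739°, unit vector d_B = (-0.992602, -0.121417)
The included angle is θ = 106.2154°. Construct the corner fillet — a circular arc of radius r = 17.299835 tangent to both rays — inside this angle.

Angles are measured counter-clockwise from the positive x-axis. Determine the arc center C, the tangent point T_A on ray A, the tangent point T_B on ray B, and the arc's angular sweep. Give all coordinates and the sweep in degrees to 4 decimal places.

bisector direction at 133.8662° = (-0.692977,0.720960)
center distance |VC| = r/sin(θ/2) = 17.299835/sin(53.1077°) = 21.631139
C = V + |VC|·bis = (13.6619,-11.8194)
T_A = V + ((C−V)·d_A)·d_A = V + 12.9854·d_A = (30.7371,-14.5977)
T_B = V + ((C−V)·d_B)·d_B = V + 12.9854·d_B = (15.7624,-28.9912)
sweep = 180° − θ = 73.7846°

center=(13.6619,-11.8194) T_A=(30.7371,-14.5977) T_B=(15.7624,-28.9912) sweep=73.7846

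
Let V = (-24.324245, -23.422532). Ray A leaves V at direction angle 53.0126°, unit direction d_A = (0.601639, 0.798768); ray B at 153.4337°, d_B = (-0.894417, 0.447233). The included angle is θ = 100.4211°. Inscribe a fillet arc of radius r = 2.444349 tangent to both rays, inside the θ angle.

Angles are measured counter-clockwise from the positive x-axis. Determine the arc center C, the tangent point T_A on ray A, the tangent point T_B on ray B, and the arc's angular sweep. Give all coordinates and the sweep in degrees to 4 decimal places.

center=(-25.0519,-20.3258) T_A=(-23.0994,-21.7964) T_B=(-26.1451,-22.5121) sweep=79.5789

bisector direction at 103.2232° = (-0.228744,0.973487)
center distance |VC| = r/sin(θ/2) = 2.444349/sin(50.2105°) = 3.181084
C = V + |VC|·bis = (-25.0519,-20.3258)
T_A = V + ((C−V)·d_A)·d_A = V + 2.0358·d_A = (-23.0994,-21.7964)
T_B = V + ((C−V)·d_B)·d_B = V + 2.0358·d_B = (-26.1451,-22.5121)
sweep = 180° − θ = 79.5789°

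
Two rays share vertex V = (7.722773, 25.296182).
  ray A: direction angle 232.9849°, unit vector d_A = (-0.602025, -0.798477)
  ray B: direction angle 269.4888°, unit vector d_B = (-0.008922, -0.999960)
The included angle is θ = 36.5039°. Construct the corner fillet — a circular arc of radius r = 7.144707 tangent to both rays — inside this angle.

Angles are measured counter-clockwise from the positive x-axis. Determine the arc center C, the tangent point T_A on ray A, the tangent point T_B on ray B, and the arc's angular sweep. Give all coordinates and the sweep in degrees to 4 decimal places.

center=(0.3851,3.6963) T_A=(-5.3198,7.9976) T_B=(7.5295,3.6325) sweep=143.4961

bisector direction at 251.2369° = (-0.321657,-0.946856)
center distance |VC| = r/sin(θ/2) = 7.144707/sin(18.2520°) = 22.812246
C = V + |VC|·bis = (0.3851,3.6963)
T_A = V + ((C−V)·d_A)·d_A = V + 21.6645·d_A = (-5.3198,7.9976)
T_B = V + ((C−V)·d_B)·d_B = V + 21.6645·d_B = (7.5295,3.6325)
sweep = 180° − θ = 143.4961°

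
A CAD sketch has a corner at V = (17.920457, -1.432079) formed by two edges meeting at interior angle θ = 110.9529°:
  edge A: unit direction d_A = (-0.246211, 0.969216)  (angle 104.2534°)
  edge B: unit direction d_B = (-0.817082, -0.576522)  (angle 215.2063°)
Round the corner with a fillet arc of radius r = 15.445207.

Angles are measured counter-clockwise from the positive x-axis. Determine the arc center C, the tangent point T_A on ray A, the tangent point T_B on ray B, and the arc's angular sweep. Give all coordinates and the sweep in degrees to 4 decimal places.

bisector direction at 159.7298° = (-0.938070,0.346447)
center distance |VC| = r/sin(θ/2) = 15.445207/sin(55.4764°) = 18.746610
C = V + |VC|·bis = (0.3348,5.0626)
T_A = V + ((C−V)·d_A)·d_A = V + 10.6245·d_A = (15.3046,8.8654)
T_B = V + ((C−V)·d_B)·d_B = V + 10.6245·d_B = (9.2393,-7.5574)
sweep = 180° − θ = 69.0471°

center=(0.3348,5.0626) T_A=(15.3046,8.8654) T_B=(9.2393,-7.5574) sweep=69.0471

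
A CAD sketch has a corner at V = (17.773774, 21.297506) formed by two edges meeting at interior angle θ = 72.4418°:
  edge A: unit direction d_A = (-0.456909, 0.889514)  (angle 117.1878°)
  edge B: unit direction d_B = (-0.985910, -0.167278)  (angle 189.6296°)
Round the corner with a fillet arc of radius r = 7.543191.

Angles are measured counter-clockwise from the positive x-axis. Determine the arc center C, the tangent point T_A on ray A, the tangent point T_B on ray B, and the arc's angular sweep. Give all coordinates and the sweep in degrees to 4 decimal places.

center=(6.3585,27.0117) T_A=(13.0683,30.4582) T_B=(7.6203,19.5748) sweep=107.5582

bisector direction at 153.4087° = (-0.894222,0.447623)
center distance |VC| = r/sin(θ/2) = 7.543191/sin(36.2209°) = 12.765597
C = V + |VC|·bis = (6.3585,27.0117)
T_A = V + ((C−V)·d_A)·d_A = V + 10.2986·d_A = (13.0683,30.4582)
T_B = V + ((C−V)·d_B)·d_B = V + 10.2986·d_B = (7.6203,19.5748)
sweep = 180° − θ = 107.5582°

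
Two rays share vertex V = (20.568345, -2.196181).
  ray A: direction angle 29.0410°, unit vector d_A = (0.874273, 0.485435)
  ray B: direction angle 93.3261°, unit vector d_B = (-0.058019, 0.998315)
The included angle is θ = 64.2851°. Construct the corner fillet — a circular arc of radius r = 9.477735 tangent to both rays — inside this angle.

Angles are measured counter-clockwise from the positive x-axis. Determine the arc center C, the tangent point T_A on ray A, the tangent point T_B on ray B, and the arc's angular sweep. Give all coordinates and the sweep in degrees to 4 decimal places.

bisector direction at 61.1836° = (0.482005,0.876168)
center distance |VC| = r/sin(θ/2) = 9.477735/sin(32.1425°) = 17.814369
C = V + |VC|·bis = (29.1550,13.4122)
T_A = V + ((C−V)·d_A)·d_A = V + 15.0839·d_A = (33.7558,5.1261)
T_B = V + ((C−V)·d_B)·d_B = V + 15.0839·d_B = (19.6932,12.8623)
sweep = 180° − θ = 115.7149°

center=(29.1550,13.4122) T_A=(33.7558,5.1261) T_B=(19.6932,12.8623) sweep=115.7149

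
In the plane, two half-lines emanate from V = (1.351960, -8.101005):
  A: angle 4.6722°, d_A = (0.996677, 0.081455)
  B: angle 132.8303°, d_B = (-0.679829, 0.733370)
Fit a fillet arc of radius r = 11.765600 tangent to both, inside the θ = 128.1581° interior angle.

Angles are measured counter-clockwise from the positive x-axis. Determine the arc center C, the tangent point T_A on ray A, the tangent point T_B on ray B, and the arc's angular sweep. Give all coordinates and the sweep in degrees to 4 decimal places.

center=(6.0930,4.0913) T_A=(7.0513,-7.6352) T_B=(-2.5356,-3.9073) sweep=51.8419

bisector direction at 68.7512° = (0.362418,0.932016)
center distance |VC| = r/sin(θ/2) = 11.765600/sin(64.0790°) = 13.081639
C = V + |VC|·bis = (6.0930,4.0913)
T_A = V + ((C−V)·d_A)·d_A = V + 5.7184·d_A = (7.0513,-7.6352)
T_B = V + ((C−V)·d_B)·d_B = V + 5.7184·d_B = (-2.5356,-3.9073)
sweep = 180° − θ = 51.8419°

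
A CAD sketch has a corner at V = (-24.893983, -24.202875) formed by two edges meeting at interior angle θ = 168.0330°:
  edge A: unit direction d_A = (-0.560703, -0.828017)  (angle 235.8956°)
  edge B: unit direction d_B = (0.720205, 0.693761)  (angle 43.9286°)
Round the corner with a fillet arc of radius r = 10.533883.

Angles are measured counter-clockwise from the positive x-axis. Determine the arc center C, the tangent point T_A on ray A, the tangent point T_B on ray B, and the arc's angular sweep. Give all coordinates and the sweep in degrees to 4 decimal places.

bisector direction at 319.9121° = (0.765057,-0.643962)
center distance |VC| = r/sin(θ/2) = 10.533883/sin(84.0165°) = 10.591586
C = V + |VC|·bis = (-16.7908,-31.0235)
T_A = V + ((C−V)·d_A)·d_A = V + 1.1041·d_A = (-25.5130,-25.1171)
T_B = V + ((C−V)·d_B)·d_B = V + 1.1041·d_B = (-24.0988,-23.4369)
sweep = 180° − θ = 11.9670°

center=(-16.7908,-31.0235) T_A=(-25.5130,-25.1171) T_B=(-24.0988,-23.4369) sweep=11.9670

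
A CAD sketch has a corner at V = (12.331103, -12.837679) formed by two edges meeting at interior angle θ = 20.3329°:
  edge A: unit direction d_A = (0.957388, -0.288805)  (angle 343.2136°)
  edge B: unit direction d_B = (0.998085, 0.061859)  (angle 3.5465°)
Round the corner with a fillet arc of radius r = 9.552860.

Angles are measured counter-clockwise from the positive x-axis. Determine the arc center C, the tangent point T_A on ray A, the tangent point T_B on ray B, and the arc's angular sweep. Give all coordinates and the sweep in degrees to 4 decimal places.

bisector direction at 353.3800° = (0.993333,-0.115283)
center distance |VC| = r/sin(θ/2) = 9.552860/sin(10.1664°) = 54.121275
C = V + |VC|·bis = (66.0915,-19.0769)
T_A = V + ((C−V)·d_A)·d_A = V + 53.2715·d_A = (63.3326,-28.2227)
T_B = V + ((C−V)·d_B)·d_B = V + 53.2715·d_B = (65.5006,-9.5424)
sweep = 180° − θ = 159.6671°

center=(66.0915,-19.0769) T_A=(63.3326,-28.2227) T_B=(65.5006,-9.5424) sweep=159.6671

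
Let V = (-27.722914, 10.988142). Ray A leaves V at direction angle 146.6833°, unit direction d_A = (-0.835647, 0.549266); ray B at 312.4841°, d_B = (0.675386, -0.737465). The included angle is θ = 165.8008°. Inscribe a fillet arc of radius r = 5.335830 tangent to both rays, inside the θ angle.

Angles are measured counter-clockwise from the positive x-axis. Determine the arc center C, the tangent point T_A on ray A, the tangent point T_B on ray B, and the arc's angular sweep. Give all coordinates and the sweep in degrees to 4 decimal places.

bisector direction at 229.5837° = (-0.648337,-0.761354)
center distance |VC| = r/sin(θ/2) = 5.335830/sin(82.9004°) = 5.377057
C = V + |VC|·bis = (-31.2091,6.8943)
T_A = V + ((C−V)·d_A)·d_A = V + 0.6646·d_A = (-28.2783,11.3532)
T_B = V + ((C−V)·d_B)·d_B = V + 0.6646·d_B = (-27.2741,10.4980)
sweep = 180° − θ = 14.1992°

center=(-31.2091,6.8943) T_A=(-28.2783,11.3532) T_B=(-27.2741,10.4980) sweep=14.1992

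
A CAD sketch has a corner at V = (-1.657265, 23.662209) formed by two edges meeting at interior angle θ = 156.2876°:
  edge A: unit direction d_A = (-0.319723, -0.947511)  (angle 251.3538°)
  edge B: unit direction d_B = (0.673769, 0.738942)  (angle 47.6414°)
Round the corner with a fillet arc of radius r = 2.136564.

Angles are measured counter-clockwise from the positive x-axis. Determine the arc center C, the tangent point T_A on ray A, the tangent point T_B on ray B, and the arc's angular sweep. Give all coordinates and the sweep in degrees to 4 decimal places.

center=(0.2237,22.5541) T_A=(-1.8007,23.2372) T_B=(-1.3551,23.9937) sweep=23.7124

bisector direction at 329.4976° = (0.861608,-0.507574)
center distance |VC| = r/sin(θ/2) = 2.136564/sin(78.1438°) = 2.183138
C = V + |VC|·bis = (0.2237,22.5541)
T_A = V + ((C−V)·d_A)·d_A = V + 0.4485·d_A = (-1.8007,23.2372)
T_B = V + ((C−V)·d_B)·d_B = V + 0.4485·d_B = (-1.3551,23.9937)
sweep = 180° − θ = 23.7124°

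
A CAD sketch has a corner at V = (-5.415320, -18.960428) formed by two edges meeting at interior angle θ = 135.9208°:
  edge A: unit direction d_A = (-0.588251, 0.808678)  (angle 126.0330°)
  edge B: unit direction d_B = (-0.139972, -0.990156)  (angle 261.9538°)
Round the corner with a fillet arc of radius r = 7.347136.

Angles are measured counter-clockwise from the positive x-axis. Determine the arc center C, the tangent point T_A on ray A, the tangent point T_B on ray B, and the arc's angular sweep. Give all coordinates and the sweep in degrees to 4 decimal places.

bisector direction at 193.9934° = (-0.970324,-0.241810)
center distance |VC| = r/sin(θ/2) = 7.347136/sin(67.9604°) = 7.926357
C = V + |VC|·bis = (-13.1065,-20.8771)
T_A = V + ((C−V)·d_A)·d_A = V + 2.9743·d_A = (-7.1650,-16.5551)
T_B = V + ((C−V)·d_B)·d_B = V + 2.9743·d_B = (-5.8316,-21.9055)
sweep = 180° − θ = 44.0792°

center=(-13.1065,-20.8771) T_A=(-7.1650,-16.5551) T_B=(-5.8316,-21.9055) sweep=44.0792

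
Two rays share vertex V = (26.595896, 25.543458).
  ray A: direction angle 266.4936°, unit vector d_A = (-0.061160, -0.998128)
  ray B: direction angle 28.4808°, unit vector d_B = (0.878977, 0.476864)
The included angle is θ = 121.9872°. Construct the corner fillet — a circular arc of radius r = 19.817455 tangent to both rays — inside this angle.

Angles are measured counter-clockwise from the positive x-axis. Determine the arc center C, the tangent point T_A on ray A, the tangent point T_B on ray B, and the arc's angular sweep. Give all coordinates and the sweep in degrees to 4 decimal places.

bisector direction at 327.4872° = (0.843271,-0.537488)
center distance |VC| = r/sin(θ/2) = 19.817455/sin(60.9936°) = 22.659771
C = V + |VC|·bis = (45.7042,13.3641)
T_A = V + ((C−V)·d_A)·d_A = V + 10.9879·d_A = (25.9239,14.5761)
T_B = V + ((C−V)·d_B)·d_B = V + 10.9879·d_B = (36.2540,30.7832)
sweep = 180° − θ = 58.0128°

center=(45.7042,13.3641) T_A=(25.9239,14.5761) T_B=(36.2540,30.7832) sweep=58.0128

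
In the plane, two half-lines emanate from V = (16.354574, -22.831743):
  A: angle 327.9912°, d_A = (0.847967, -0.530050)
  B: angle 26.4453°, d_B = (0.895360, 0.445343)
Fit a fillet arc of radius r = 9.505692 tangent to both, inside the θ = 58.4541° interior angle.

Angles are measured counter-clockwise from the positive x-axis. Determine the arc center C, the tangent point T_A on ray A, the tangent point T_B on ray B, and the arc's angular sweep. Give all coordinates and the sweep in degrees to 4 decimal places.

center=(35.7997,-23.7766) T_A=(30.7612,-31.8371) T_B=(31.5664,-15.2655) sweep=121.5459

bisector direction at 357.2183° = (0.998822,-0.048532)
center distance |VC| = r/sin(θ/2) = 9.505692/sin(29.2270°) = 19.468037
C = V + |VC|·bis = (35.7997,-23.7766)
T_A = V + ((C−V)·d_A)·d_A = V + 16.9896·d_A = (30.7612,-31.8371)
T_B = V + ((C−V)·d_B)·d_B = V + 16.9896·d_B = (31.5664,-15.2655)
sweep = 180° − θ = 121.5459°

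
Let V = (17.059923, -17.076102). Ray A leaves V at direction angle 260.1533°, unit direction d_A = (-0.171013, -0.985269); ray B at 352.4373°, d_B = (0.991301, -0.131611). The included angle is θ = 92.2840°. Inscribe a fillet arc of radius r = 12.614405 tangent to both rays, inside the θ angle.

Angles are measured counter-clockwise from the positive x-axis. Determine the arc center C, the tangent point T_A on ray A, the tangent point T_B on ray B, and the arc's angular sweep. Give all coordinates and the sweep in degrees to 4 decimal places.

center=(27.4156,-31.1761) T_A=(14.9870,-29.0189) T_B=(29.0758,-18.6714) sweep=87.7160

bisector direction at 306.2953° = (0.591947,-0.805977)
center distance |VC| = r/sin(θ/2) = 12.614405/sin(46.1420°) = 17.494271
C = V + |VC|·bis = (27.4156,-31.1761)
T_A = V + ((C−V)·d_A)·d_A = V + 12.1213·d_A = (14.9870,-29.0189)
T_B = V + ((C−V)·d_B)·d_B = V + 12.1213·d_B = (29.0758,-18.6714)
sweep = 180° − θ = 87.7160°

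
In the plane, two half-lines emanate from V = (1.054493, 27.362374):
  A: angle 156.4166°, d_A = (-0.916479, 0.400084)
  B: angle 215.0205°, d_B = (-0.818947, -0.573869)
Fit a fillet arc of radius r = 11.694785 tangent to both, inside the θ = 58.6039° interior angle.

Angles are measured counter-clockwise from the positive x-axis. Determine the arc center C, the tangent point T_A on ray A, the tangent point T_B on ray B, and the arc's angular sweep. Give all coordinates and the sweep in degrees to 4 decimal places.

bisector direction at 185.7185° = (-0.995023,-0.099642)
center distance |VC| = r/sin(θ/2) = 11.694785/sin(29.3020°) = 23.895576
C = V + |VC|·bis = (-22.7222,24.9814)
T_A = V + ((C−V)·d_A)·d_A = V + 20.8382·d_A = (-18.0433,35.6994)
T_B = V + ((C−V)·d_B)·d_B = V + 20.8382·d_B = (-16.0109,15.4040)
sweep = 180° − θ = 121.3961°

center=(-22.7222,24.9814) T_A=(-18.0433,35.6994) T_B=(-16.0109,15.4040) sweep=121.3961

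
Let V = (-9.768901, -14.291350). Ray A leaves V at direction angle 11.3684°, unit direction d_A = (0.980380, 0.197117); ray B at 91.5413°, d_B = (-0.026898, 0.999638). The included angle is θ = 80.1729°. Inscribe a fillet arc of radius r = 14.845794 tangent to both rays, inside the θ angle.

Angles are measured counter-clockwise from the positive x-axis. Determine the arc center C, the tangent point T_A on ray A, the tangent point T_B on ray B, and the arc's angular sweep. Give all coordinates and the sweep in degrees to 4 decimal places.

bisector direction at 51.4549° = (0.623131,0.782117)
center distance |VC| = r/sin(θ/2) = 14.845794/sin(40.0864°) = 23.054526
C = V + |VC|·bis = (4.5971,3.7400)
T_A = V + ((C−V)·d_A)·d_A = V + 17.6384·d_A = (7.5234,-10.8145)
T_B = V + ((C−V)·d_B)·d_B = V + 17.6384·d_B = (-10.2433,3.3407)
sweep = 180° − θ = 99.8271°

center=(4.5971,3.7400) T_A=(7.5234,-10.8145) T_B=(-10.2433,3.3407) sweep=99.8271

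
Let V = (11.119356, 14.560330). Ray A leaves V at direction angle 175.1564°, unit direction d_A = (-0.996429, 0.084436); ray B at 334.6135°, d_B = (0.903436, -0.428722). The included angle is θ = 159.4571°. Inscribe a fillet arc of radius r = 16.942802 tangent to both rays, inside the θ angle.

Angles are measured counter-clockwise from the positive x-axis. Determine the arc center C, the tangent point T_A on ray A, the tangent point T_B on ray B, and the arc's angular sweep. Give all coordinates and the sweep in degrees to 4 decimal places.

center=(6.6294,-2.0627) T_A=(8.0600,14.8196) T_B=(13.8932,13.2440) sweep=20.5429

bisector direction at 254.8850° = (-0.260758,-0.965404)
center distance |VC| = r/sin(θ/2) = 16.942802/sin(79.7285°) = 17.218749
C = V + |VC|·bis = (6.6294,-2.0627)
T_A = V + ((C−V)·d_A)·d_A = V + 3.0703·d_A = (8.0600,14.8196)
T_B = V + ((C−V)·d_B)·d_B = V + 3.0703·d_B = (13.8932,13.2440)
sweep = 180° − θ = 20.5429°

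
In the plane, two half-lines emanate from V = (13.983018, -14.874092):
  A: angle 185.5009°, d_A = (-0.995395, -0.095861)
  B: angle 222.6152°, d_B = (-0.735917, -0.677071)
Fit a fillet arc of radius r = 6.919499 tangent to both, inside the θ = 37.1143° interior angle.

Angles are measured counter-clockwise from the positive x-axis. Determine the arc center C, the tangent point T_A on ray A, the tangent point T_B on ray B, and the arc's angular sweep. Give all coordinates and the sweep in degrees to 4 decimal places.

center=(-5.8706,-23.7376) T_A=(-6.5339,-16.8500) T_B=(-1.1856,-28.8298) sweep=142.8857

bisector direction at 204.0581° = (-0.913133,-0.407662)
center distance |VC| = r/sin(θ/2) = 6.919499/sin(18.5572°) = 21.742310
C = V + |VC|·bis = (-5.8706,-23.7376)
T_A = V + ((C−V)·d_A)·d_A = V + 20.6119·d_A = (-6.5339,-16.8500)
T_B = V + ((C−V)·d_B)·d_B = V + 20.6119·d_B = (-1.1856,-28.8298)
sweep = 180° − θ = 142.8857°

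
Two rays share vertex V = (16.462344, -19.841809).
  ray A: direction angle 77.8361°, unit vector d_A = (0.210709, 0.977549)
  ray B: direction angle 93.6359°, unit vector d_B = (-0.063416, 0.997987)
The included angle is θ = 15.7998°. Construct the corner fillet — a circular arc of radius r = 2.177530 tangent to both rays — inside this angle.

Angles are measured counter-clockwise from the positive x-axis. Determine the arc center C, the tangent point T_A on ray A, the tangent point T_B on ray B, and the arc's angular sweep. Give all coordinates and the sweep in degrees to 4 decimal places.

bisector direction at 85.7360° = (0.074352,0.997232)
center distance |VC| = r/sin(θ/2) = 2.177530/sin(7.8999°) = 15.843171
C = V + |VC|·bis = (17.6403,-4.0425)
T_A = V + ((C−V)·d_A)·d_A = V + 15.6928·d_A = (19.7690,-4.5013)
T_B = V + ((C−V)·d_B)·d_B = V + 15.6928·d_B = (15.4672,-4.1806)
sweep = 180° − θ = 164.2002°

center=(17.6403,-4.0425) T_A=(19.7690,-4.5013) T_B=(15.4672,-4.1806) sweep=164.2002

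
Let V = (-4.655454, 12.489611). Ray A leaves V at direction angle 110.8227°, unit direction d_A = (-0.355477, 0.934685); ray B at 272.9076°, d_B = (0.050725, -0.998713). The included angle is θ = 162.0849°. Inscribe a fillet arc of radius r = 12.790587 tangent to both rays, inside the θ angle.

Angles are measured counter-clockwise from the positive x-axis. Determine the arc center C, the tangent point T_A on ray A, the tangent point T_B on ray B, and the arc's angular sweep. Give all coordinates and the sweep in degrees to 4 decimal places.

center=(-17.3273,9.8273) T_A=(-5.3721,14.3740) T_B=(-4.5532,10.4761) sweep=17.9151

bisector direction at 191.8651° = (-0.978634,-0.205609)
center distance |VC| = r/sin(θ/2) = 12.790587/sin(81.0425°) = 12.948507
C = V + |VC|·bis = (-17.3273,9.8273)
T_A = V + ((C−V)·d_A)·d_A = V + 2.0161·d_A = (-5.3721,14.3740)
T_B = V + ((C−V)·d_B)·d_B = V + 2.0161·d_B = (-4.5532,10.4761)
sweep = 180° − θ = 17.9151°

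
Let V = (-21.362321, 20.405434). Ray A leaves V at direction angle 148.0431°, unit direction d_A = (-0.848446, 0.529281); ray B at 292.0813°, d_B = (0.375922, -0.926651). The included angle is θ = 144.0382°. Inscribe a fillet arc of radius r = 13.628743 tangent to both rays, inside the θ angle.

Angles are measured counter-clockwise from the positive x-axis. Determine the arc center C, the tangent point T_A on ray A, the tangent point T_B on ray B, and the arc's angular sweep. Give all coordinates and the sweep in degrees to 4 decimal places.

center=(-32.3286,11.1833) T_A=(-25.1152,22.7466) T_B=(-19.6995,16.3066) sweep=35.9618

bisector direction at 220.0622° = (-0.765346,-0.643619)
center distance |VC| = r/sin(θ/2) = 13.628743/sin(72.0191°) = 14.328557
C = V + |VC|·bis = (-32.3286,11.1833)
T_A = V + ((C−V)·d_A)·d_A = V + 4.4232·d_A = (-25.1152,22.7466)
T_B = V + ((C−V)·d_B)·d_B = V + 4.4232·d_B = (-19.6995,16.3066)
sweep = 180° − θ = 35.9618°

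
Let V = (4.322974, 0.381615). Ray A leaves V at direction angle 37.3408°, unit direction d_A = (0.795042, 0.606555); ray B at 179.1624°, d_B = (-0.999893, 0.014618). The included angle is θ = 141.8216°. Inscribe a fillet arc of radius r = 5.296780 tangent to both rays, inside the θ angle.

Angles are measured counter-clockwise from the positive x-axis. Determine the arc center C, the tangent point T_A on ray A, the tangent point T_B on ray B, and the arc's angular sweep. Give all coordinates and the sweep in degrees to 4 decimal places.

bisector direction at 108.2516° = (-0.313190,0.949690)
center distance |VC| = r/sin(θ/2) = 5.296780/sin(70.9108°) = 5.604995
C = V + |VC|·bis = (2.5675,5.7046)
T_A = V + ((C−V)·d_A)·d_A = V + 1.8331·d_A = (5.7803,1.4935)
T_B = V + ((C−V)·d_B)·d_B = V + 1.8331·d_B = (2.4901,0.4084)
sweep = 180° − θ = 38.1784°

center=(2.5675,5.7046) T_A=(5.7803,1.4935) T_B=(2.4901,0.4084) sweep=38.1784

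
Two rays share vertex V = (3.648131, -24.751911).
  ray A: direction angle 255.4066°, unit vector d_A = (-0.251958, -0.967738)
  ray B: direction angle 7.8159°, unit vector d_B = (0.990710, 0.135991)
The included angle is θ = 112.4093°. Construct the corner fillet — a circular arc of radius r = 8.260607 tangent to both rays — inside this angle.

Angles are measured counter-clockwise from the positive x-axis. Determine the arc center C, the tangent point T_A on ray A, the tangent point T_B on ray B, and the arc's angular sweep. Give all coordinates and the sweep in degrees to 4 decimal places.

center=(10.2492,-32.1839) T_A=(2.2550,-30.1026) T_B=(9.1258,-24.0000) sweep=67.5907

bisector direction at 311.6112° = (0.664073,-0.747668)
center distance |VC| = r/sin(θ/2) = 8.260607/sin(56.2047°) = 9.940208
C = V + |VC|·bis = (10.2492,-32.1839)
T_A = V + ((C−V)·d_A)·d_A = V + 5.5290·d_A = (2.2550,-30.1026)
T_B = V + ((C−V)·d_B)·d_B = V + 5.5290·d_B = (9.1258,-24.0000)
sweep = 180° − θ = 67.5907°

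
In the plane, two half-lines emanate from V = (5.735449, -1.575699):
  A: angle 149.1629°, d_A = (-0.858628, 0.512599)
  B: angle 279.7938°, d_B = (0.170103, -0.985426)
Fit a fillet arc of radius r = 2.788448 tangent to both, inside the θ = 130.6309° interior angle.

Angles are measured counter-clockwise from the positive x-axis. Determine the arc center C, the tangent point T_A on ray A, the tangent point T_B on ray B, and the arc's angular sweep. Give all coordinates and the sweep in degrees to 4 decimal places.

bisector direction at 214.4783° = (-0.824340,-0.566095)
center distance |VC| = r/sin(θ/2) = 2.788448/sin(65.3154°) = 3.068880
C = V + |VC|·bis = (3.2056,-3.3130)
T_A = V + ((C−V)·d_A)·d_A = V + 1.2816·d_A = (4.6350,-0.9187)
T_B = V + ((C−V)·d_B)·d_B = V + 1.2816·d_B = (5.9535,-2.8387)
sweep = 180° − θ = 49.3691°

center=(3.2056,-3.3130) T_A=(4.6350,-0.9187) T_B=(5.9535,-2.8387) sweep=49.3691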